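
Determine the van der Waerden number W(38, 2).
W(38, 2) = 38 + 1 = 39

A 2-term AP is any pair of integers, so a monochromatic 2-AP exists iff some colour is used at least twice. With 38 colours, the colouring i ↦ i on {1, ..., 38} uses each colour once, avoiding any monochromatic pair, so W(38, 2) > 38. For {1, ..., 39}, pigeonhole forces two integers of the same colour, which form a monochromatic 2-AP. Hence W(38, 2) = 39.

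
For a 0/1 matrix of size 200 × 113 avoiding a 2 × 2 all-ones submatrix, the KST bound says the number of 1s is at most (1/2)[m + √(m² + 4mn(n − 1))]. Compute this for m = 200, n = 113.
z(200, 113; 2, 2) ≤ (1/2)[200 + √(200² + 4·200·113·112)] = (1/2)[200 + √10164800] = 1694.1142

Kővári–Sós–Turán: let r_1, ..., r_200 be the row sums and z = Σ r_i the total number of 1s. Each pair of columns can share at most one row with both entries 1 (else a 2×2 all-ones block appears), so Σ_i C(r_i, 2) ≤ C(113, 2) = 6328. By convexity Σ_i C(r_i, 2) ≥ 200·C(z/200, 2) = z(z − 200)/(2·200), giving z² − 200z − 200·113·112 ≤ 0 and hence z ≤ (1/2)[200 + √(40000 + 4·2531200)] = (1/2)[200 + √10164800] ≈ (1/2)(200 + 3188.2283) = 1694.1142.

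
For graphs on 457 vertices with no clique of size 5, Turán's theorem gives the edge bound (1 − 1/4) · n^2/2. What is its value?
Turán density bound = (3/4) · 457^2/2 = 626547/8 ≈ 78318.375

Turán's theorem: ex(n, K_{r+1}) is achieved by the complete r-partite Turán graph T(n, r) with parts as balanced as possible, and is at most (1 − 1/r) · n^2/2. For r = 4, n = 457: the density bound is (3/4) · 208849/2 = 626547/8 ≈ 78318.375. The integer-valued extremum is e(T(457, 4)) = 78318, which is strictly less than the density bound 626547/8 since 4 ∤ 457 (the parts of T(457, 4) cannot all be equal).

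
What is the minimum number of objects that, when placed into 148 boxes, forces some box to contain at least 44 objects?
n = (44 − 1)·148 + 1 = 6365

By the generalised pigeonhole principle, to guarantee some box contains ≥ r objects we need more than (r − 1) · k objects total. Threshold: n = (r − 1) · k + 1. With r = 44 and k = 148: n = 43 · 148 + 1 = 6364 + 1 = 6365. For n = 6364 = 43 · 148, we can put exactly 43 objects in every box, avoiding 44 in any single one — so 6365 is tight.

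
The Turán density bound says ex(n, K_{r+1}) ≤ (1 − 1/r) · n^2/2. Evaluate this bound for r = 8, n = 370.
Turán density bound = (7/8) · 370^2/2 = 239575/4 ≈ 59893.75

Turán's theorem: ex(n, K_{r+1}) is achieved by the complete r-partite Turán graph T(n, r) with parts as balanced as possible, and is at most (1 − 1/r) · n^2/2. For r = 8, n = 370: the density bound is (7/8) · 136900/2 = 239575/4 ≈ 59893.75. The integer-valued extremum is e(T(370, 8)) = 59893, which is strictly less than the density bound 239575/4 since 8 ∤ 370 (the parts of T(370, 8) cannot all be equal).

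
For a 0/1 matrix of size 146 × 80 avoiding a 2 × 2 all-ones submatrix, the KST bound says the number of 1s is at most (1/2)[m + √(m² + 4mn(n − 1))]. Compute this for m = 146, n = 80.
z(146, 80; 2, 2) ≤ (1/2)[146 + √(146² + 4·146·80·79)] = (1/2)[146 + √3712196] = 1036.353

Kővári–Sós–Turán: let r_1, ..., r_146 be the row sums and z = Σ r_i the total number of 1s. Each pair of columns can share at most one row with both entries 1 (else a 2×2 all-ones block appears), so Σ_i C(r_i, 2) ≤ C(80, 2) = 3160. By convexity Σ_i C(r_i, 2) ≥ 146·C(z/146, 2) = z(z − 146)/(2·146), giving z² − 146z − 146·80·79 ≤ 0 and hence z ≤ (1/2)[146 + √(21316 + 4·922720)] = (1/2)[146 + √3712196] ≈ (1/2)(146 + 1926.706) = 1036.353.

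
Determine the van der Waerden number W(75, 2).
W(75, 2) = 75 + 1 = 76

A 2-term AP is any pair of integers, so a monochromatic 2-AP exists iff some colour is used at least twice. With 75 colours, the colouring i ↦ i on {1, ..., 75} uses each colour once, avoiding any monochromatic pair, so W(75, 2) > 75. For {1, ..., 76}, pigeonhole forces two integers of the same colour, which form a monochromatic 2-AP. Hence W(75, 2) = 76.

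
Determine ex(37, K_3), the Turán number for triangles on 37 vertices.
ex(37, K_3) = ⌊37^2/4⌋ = 342

Mantel (1907): a triangle-free graph on n vertices has at most ⌊n^2/4⌋ edges, with equality for the complete bipartite graph K_{⌊n/2⌋, ⌈n/2⌉}. For n = 37: ⌊37^2/4⌋ = ⌊1369/4⌋ = 342. The extremal graph is K_{18, 19}, which has 18·19 = 342 edges.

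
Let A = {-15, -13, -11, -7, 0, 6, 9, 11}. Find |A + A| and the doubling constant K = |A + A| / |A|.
K = |A + A| / |A| = 30/8 = 15/4

Enumerate A + A = {a + b : a, b ∈ A}. With |A| = 8, there are |A|^2 = 64 ordered sum pairs; collecting distinct values, A + A = {-30, -28, -26, -24, -22, -20, -18, -15, -14, -13, -11, -9, -7, -6, -5, -4, -2, -1, 0, 2, 4, 6, 9, 11, 12, 15, 17, 18, 20, 22}, so |A + A| = 30. Thus K = 30/8 = 15/4. For comparison, the minimum possible |A + A| over all 8-element sets is 2·8 − 1 = 15 (so min K = 15/8), attained only by arithmetic progressions.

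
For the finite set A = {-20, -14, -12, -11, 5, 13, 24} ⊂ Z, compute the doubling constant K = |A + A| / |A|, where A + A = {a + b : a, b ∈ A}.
K = |A + A| / |A| = 26/7

Enumerate A + A = {a + b : a, b ∈ A}. With |A| = 7, there are |A|^2 = 49 ordered sum pairs; collecting distinct values, A + A = {-40, -34, -32, -31, -28, -26, -25, -24, -23, -22, -15, -9, -7, -6, -1, 1, 2, 4, 10, 12, 13, 18, 26, 29, 37, 48}, so |A + A| = 26. Thus K = 26/7. For comparison, the minimum possible |A + A| over all 7-element sets is 2·7 − 1 = 13 (so min K = 13/7), attained only by arithmetic progressions.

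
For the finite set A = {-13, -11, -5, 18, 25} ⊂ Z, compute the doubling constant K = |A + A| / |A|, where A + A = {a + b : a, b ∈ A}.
K = |A + A| / |A| = 15/5 = 3

Enumerate A + A = {a + b : a, b ∈ A}. With |A| = 5, there are |A|^2 = 25 ordered sum pairs; collecting distinct values, A + A = {-26, -24, -22, -18, -16, -10, 5, 7, 12, 13, 14, 20, 36, 43, 50}, so |A + A| = 15. Thus K = 15/5 = 3. For comparison, the minimum possible |A + A| over all 5-element sets is 2·5 − 1 = 9 (so min K = 9/5), attained only by arithmetic progressions.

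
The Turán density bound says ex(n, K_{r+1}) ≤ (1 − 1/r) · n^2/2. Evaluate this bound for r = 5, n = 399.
Turán density bound = (4/5) · 399^2/2 = 318402/5 ≈ 63680.4

Turán's theorem: ex(n, K_{r+1}) is achieved by the complete r-partite Turán graph T(n, r) with parts as balanced as possible, and is at most (1 − 1/r) · n^2/2. For r = 5, n = 399: the density bound is (4/5) · 159201/2 = 318402/5 ≈ 63680.4. The integer-valued extremum is e(T(399, 5)) = 63680, which is strictly less than the density bound 318402/5 since 5 ∤ 399 (the parts of T(399, 5) cannot all be equal).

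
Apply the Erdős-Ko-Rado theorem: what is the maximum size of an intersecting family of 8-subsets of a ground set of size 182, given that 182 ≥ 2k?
max |F| = C(181, 7) = 1122839183400

Erdős-Ko-Rado (1961): when n ≥ 2k, max |F| = C(n−1, k−1). The bound is attained by the star {A : i ∈ A} for any fixed i ∈ [n]. Here C(182−1, 8−1) = C(181, 7) = 1122839183400.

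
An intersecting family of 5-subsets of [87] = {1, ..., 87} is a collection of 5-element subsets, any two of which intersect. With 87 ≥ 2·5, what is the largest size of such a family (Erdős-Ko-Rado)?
max |F| = C(86, 4) = 2123555

Erdős-Ko-Rado (1961): when n ≥ 2k, max |F| = C(n−1, k−1). The bound is attained by the star {A : i ∈ A} for any fixed i ∈ [n]. Here C(87−1, 5−1) = C(86, 4) = 2123555.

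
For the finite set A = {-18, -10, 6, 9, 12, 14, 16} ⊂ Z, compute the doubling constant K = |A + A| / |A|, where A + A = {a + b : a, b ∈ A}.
K = |A + A| / |A| = 25/7

Enumerate A + A = {a + b : a, b ∈ A}. With |A| = 7, there are |A|^2 = 49 ordered sum pairs; collecting distinct values, A + A = {-36, -28, -20, -12, -9, -6, -4, -2, -1, 2, 4, 6, 12, 15, 18, 20, 21, 22, 23, 24, 25, 26, 28, 30, 32}, so |A + A| = 25. Thus K = 25/7. For comparison, the minimum possible |A + A| over all 7-element sets is 2·7 − 1 = 13 (so min K = 13/7), attained only by arithmetic progressions.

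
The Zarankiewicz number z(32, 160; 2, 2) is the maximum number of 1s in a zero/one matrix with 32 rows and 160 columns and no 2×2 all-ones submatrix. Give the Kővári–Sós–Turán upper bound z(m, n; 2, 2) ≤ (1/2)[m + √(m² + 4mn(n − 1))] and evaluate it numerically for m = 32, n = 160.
z(32, 160; 2, 2) ≤ (1/2)[32 + √(32² + 4·32·160·159)] = (1/2)[32 + √3257344] = 918.4057

Kővári–Sós–Turán: let r_1, ..., r_32 be the row sums and z = Σ r_i the total number of 1s. Each pair of columns can share at most one row with both entries 1 (else a 2×2 all-ones block appears), so Σ_i C(r_i, 2) ≤ C(160, 2) = 12720. By convexity Σ_i C(r_i, 2) ≥ 32·C(z/32, 2) = z(z − 32)/(2·32), giving z² − 32z − 32·160·159 ≤ 0 and hence z ≤ (1/2)[32 + √(1024 + 4·814080)] = (1/2)[32 + √3257344] ≈ (1/2)(32 + 1804.8113) = 918.4057.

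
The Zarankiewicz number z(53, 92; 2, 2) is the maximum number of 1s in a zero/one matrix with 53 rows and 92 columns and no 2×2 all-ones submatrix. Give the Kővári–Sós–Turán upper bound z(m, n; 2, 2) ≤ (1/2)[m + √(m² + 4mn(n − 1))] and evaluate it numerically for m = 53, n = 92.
z(53, 92; 2, 2) ≤ (1/2)[53 + √(53² + 4·53·92·91)] = (1/2)[53 + √1777673] = 693.147

Kővári–Sós–Turán: let r_1, ..., r_53 be the row sums and z = Σ r_i the total number of 1s. Each pair of columns can share at most one row with both entries 1 (else a 2×2 all-ones block appears), so Σ_i C(r_i, 2) ≤ C(92, 2) = 4186. By convexity Σ_i C(r_i, 2) ≥ 53·C(z/53, 2) = z(z − 53)/(2·53), giving z² − 53z − 53·92·91 ≤ 0 and hence z ≤ (1/2)[53 + √(2809 + 4·443716)] = (1/2)[53 + √1777673] ≈ (1/2)(53 + 1333.294) = 693.147.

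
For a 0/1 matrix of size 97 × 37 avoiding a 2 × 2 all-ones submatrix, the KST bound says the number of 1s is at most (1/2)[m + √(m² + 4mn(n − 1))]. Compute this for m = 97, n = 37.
z(97, 37; 2, 2) ≤ (1/2)[97 + √(97² + 4·97·37·36)] = (1/2)[97 + √526225] = 411.2068

Kővári–Sós–Turán: let r_1, ..., r_97 be the row sums and z = Σ r_i the total number of 1s. Each pair of columns can share at most one row with both entries 1 (else a 2×2 all-ones block appears), so Σ_i C(r_i, 2) ≤ C(37, 2) = 666. By convexity Σ_i C(r_i, 2) ≥ 97·C(z/97, 2) = z(z − 97)/(2·97), giving z² − 97z − 97·37·36 ≤ 0 and hence z ≤ (1/2)[97 + √(9409 + 4·129204)] = (1/2)[97 + √526225] ≈ (1/2)(97 + 725.4137) = 411.2068.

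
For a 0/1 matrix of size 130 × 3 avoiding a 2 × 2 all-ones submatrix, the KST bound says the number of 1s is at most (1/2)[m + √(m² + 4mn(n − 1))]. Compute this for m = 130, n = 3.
z(130, 3; 2, 2) ≤ (1/2)[130 + √(130² + 4·130·3·2)] = (1/2)[130 + √20020] = 135.746

Kővári–Sós–Turán: let r_1, ..., r_130 be the row sums and z = Σ r_i the total number of 1s. Each pair of columns can share at most one row with both entries 1 (else a 2×2 all-ones block appears), so Σ_i C(r_i, 2) ≤ C(3, 2) = 3. By convexity Σ_i C(r_i, 2) ≥ 130·C(z/130, 2) = z(z − 130)/(2·130), giving z² − 130z − 130·3·2 ≤ 0 and hence z ≤ (1/2)[130 + √(16900 + 4·780)] = (1/2)[130 + √20020] ≈ (1/2)(130 + 141.492) = 135.746.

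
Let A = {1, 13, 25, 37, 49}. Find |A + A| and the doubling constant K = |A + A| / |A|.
K = |A + A| / |A| = 9/5

Enumerate A + A = {a + b : a, b ∈ A}. With |A| = 5, there are |A|^2 = 25 ordered sum pairs; collecting distinct values, A + A = {2, 14, 26, 38, 50, 62, 74, 86, 98}, so |A + A| = 9. Thus K = 9/5. Here |A + A| = 2|A| − 1 = 9, the minimum possible — so K = 9/5 is minimal, which holds iff A is an arithmetic progression.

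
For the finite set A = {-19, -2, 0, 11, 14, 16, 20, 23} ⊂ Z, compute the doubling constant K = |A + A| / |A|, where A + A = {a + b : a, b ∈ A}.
K = |A + A| / |A| = 34/8 = 17/4

Enumerate A + A = {a + b : a, b ∈ A}. With |A| = 8, there are |A|^2 = 64 ordered sum pairs; collecting distinct values, A + A = {-38, -21, -19, -8, -5, -4, -3, -2, 0, 1, 4, 9, 11, 12, 14, 16, 18, 20, 21, 22, 23, 25, 27, 28, 30, 31, 32, 34, 36, 37, 39, 40, 43, 46}, so |A + A| = 34. Thus K = 34/8 = 17/4. For comparison, the minimum possible |A + A| over all 8-element sets is 2·8 − 1 = 15 (so min K = 15/8), attained only by arithmetic progressions.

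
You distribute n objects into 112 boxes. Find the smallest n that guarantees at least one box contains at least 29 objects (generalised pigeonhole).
n = (29 − 1)·112 + 1 = 3137

By the generalised pigeonhole principle, to guarantee some box contains ≥ r objects we need more than (r − 1) · k objects total. Threshold: n = (r − 1) · k + 1. With r = 29 and k = 112: n = 28 · 112 + 1 = 3136 + 1 = 3137. For n = 3136 = 28 · 112, we can put exactly 28 objects in every box, avoiding 29 in any single one — so 3137 is tight.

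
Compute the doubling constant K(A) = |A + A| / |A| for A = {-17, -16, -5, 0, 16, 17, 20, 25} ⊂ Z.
K = |A + A| / |A| = 33/8

Enumerate A + A = {a + b : a, b ∈ A}. With |A| = 8, there are |A|^2 = 64 ordered sum pairs; collecting distinct values, A + A = {-34, -33, -32, -22, -21, -17, -16, -10, -5, -1, 0, 1, 3, 4, 8, 9, 11, 12, 15, 16, 17, 20, 25, 32, 33, 34, 36, 37, 40, 41, 42, 45, 50}, so |A + A| = 33. Thus K = 33/8. For comparison, the minimum possible |A + A| over all 8-element sets is 2·8 − 1 = 15 (so min K = 15/8), attained only by arithmetic progressions.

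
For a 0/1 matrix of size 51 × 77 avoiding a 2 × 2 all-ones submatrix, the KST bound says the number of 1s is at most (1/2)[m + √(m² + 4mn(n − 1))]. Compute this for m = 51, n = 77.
z(51, 77; 2, 2) ≤ (1/2)[51 + √(51² + 4·51·77·76)] = (1/2)[51 + √1196409] = 572.4024

Kővári–Sós–Turán: let r_1, ..., r_51 be the row sums and z = Σ r_i the total number of 1s. Each pair of columns can share at most one row with both entries 1 (else a 2×2 all-ones block appears), so Σ_i C(r_i, 2) ≤ C(77, 2) = 2926. By convexity Σ_i C(r_i, 2) ≥ 51·C(z/51, 2) = z(z − 51)/(2·51), giving z² − 51z − 51·77·76 ≤ 0 and hence z ≤ (1/2)[51 + √(2601 + 4·298452)] = (1/2)[51 + √1196409] ≈ (1/2)(51 + 1093.8048) = 572.4024.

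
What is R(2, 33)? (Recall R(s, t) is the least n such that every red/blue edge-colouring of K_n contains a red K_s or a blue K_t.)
R(2, 33) = 33

R(2, k) = k for all k ≥ 2: in a 2-colouring of K_k, either some edge is red (a red K_2) or all edges are blue (a blue K_k). And K_{32} coloured all-blue has no blue K_33, so R(2, 33) > 32. Hence R(2, 33) = 33.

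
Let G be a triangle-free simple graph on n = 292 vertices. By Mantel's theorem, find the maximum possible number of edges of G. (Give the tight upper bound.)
ex(292, K_3) = ⌊292^2/4⌋ = 21316

Mantel (1907): a triangle-free graph on n vertices has at most ⌊n^2/4⌋ edges, with equality for the complete bipartite graph K_{⌊n/2⌋, ⌈n/2⌉}. For n = 292: ⌊292^2/4⌋ = ⌊85264/4⌋ = 21316. The extremal graph is K_{146, 146}, which has 146·146 = 21316 edges.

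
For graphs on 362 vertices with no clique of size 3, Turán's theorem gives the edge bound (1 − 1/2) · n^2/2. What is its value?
Turán density bound = (1/2) · 362^2/2 = 32761

Turán's theorem: ex(n, K_{r+1}) is achieved by the complete r-partite Turán graph T(n, r) with parts as balanced as possible, and is at most (1 − 1/r) · n^2/2. For r = 2, n = 362: the density bound is (1/2) · 131044/2 = 32761. Since 2 ∣ 362, the Turán graph T(362, 2) has parts of equal size 181, and its edge count e(T(362, 2)) = 32761 attains the density bound exactly.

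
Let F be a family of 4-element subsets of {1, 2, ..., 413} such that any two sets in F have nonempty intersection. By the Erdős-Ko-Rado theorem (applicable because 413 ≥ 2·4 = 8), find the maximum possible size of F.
max |F| = C(412, 3) = 11571020

The Erdős-Ko-Rado theorem states: for n ≥ 2k, an intersecting family of k-subsets of an n-element set has size at most C(n − 1, k − 1), with equality for 'star' families {A ⊆ [n] : |A| = k, i ∈ A} (fix an element i). For n = 413, k = 4: C(412, 3) = 11571020.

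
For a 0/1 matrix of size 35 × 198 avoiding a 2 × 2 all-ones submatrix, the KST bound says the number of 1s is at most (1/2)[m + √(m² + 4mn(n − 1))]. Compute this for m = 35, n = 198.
z(35, 198; 2, 2) ≤ (1/2)[35 + √(35² + 4·35·198·197)] = (1/2)[35 + √5462065] = 1186.0531

Kővári–Sós–Turán: let r_1, ..., r_35 be the row sums and z = Σ r_i the total number of 1s. Each pair of columns can share at most one row with both entries 1 (else a 2×2 all-ones block appears), so Σ_i C(r_i, 2) ≤ C(198, 2) = 19503. By convexity Σ_i C(r_i, 2) ≥ 35·C(z/35, 2) = z(z − 35)/(2·35), giving z² − 35z − 35·198·197 ≤ 0 and hence z ≤ (1/2)[35 + √(1225 + 4·1365210)] = (1/2)[35 + √5462065] ≈ (1/2)(35 + 2337.1061) = 1186.0531.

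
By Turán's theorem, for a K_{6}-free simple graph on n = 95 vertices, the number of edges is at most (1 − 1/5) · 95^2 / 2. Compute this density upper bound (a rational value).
Turán density bound = (4/5) · 95^2/2 = 3610

Turán's theorem: ex(n, K_{r+1}) is achieved by the complete r-partite Turán graph T(n, r) with parts as balanced as possible, and is at most (1 − 1/r) · n^2/2. For r = 5, n = 95: the density bound is (4/5) · 9025/2 = 3610. Since 5 ∣ 95, the Turán graph T(95, 5) has parts of equal size 19, and its edge count e(T(95, 5)) = 3610 attains the density bound exactly.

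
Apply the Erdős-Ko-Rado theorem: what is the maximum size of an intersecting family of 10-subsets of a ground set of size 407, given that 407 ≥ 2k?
max |F| = C(406, 9) = 755424072378038700

The Erdős-Ko-Rado theorem states: for n ≥ 2k, an intersecting family of k-subsets of an n-element set has size at most C(n − 1, k − 1), with equality for 'star' families {A ⊆ [n] : |A| = k, i ∈ A} (fix an element i). For n = 407, k = 10: C(406, 9) = 755424072378038700.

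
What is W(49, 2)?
W(49, 2) = 49 + 1 = 50

A 2-term AP is any pair of integers, so a monochromatic 2-AP exists iff some colour is used at least twice. With 49 colours, the colouring i ↦ i on {1, ..., 49} uses each colour once, avoiding any monochromatic pair, so W(49, 2) > 49. For {1, ..., 50}, pigeonhole forces two integers of the same colour, which form a monochromatic 2-AP. Hence W(49, 2) = 50.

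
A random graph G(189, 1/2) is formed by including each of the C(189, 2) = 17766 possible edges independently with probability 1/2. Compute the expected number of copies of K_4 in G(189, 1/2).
E[# K_4] = C(189, 4) · (1/2)^C(4, 2) = 51494751 / 2^6 = 804605.484375

For each 4-subset S of vertices (there are C(189, 4) = 51494751 such S), let X_S = 1 if S induces a K_4 (all C(4, 2) = 6 edges present). Then P(X_S = 1) = (1/2)^6 = 1/64. By linearity of expectation, E[# K_4] = C(189, 4) · (1/2)^6 = 51494751 / 64 = 804605.484375.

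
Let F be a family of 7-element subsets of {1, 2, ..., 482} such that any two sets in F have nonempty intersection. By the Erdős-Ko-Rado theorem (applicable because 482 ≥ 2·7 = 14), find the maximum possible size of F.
max |F| = C(481, 6) = 16670267127696

Erdős-Ko-Rado (1961): when n ≥ 2k, max |F| = C(n−1, k−1). The bound is attained by the star {A : i ∈ A} for any fixed i ∈ [n]. Here C(482−1, 7−1) = C(481, 6) = 16670267127696.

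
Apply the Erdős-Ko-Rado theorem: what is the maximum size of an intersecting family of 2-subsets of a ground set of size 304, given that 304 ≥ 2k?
max |F| = C(303, 1) = 303

The Erdős-Ko-Rado theorem states: for n ≥ 2k, an intersecting family of k-subsets of an n-element set has size at most C(n − 1, k − 1), with equality for 'star' families {A ⊆ [n] : |A| = k, i ∈ A} (fix an element i). For n = 304, k = 2: C(303, 1) = 303.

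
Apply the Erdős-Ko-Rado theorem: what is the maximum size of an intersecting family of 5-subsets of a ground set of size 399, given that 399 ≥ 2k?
max |F| = C(398, 4) = 1029804105

The Erdős-Ko-Rado theorem states: for n ≥ 2k, an intersecting family of k-subsets of an n-element set has size at most C(n − 1, k − 1), with equality for 'star' families {A ⊆ [n] : |A| = k, i ∈ A} (fix an element i). For n = 399, k = 5: C(398, 4) = 1029804105.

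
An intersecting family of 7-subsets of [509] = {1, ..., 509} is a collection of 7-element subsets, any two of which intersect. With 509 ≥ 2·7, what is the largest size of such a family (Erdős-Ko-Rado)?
max |F| = C(508, 6) = 23172857535828

The Erdős-Ko-Rado theorem states: for n ≥ 2k, an intersecting family of k-subsets of an n-element set has size at most C(n − 1, k − 1), with equality for 'star' families {A ⊆ [n] : |A| = k, i ∈ A} (fix an element i). For n = 509, k = 7: C(508, 6) = 23172857535828.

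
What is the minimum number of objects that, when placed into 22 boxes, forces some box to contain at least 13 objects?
n = (13 − 1)·22 + 1 = 265

By the generalised pigeonhole principle, to guarantee some box contains ≥ r objects we need more than (r − 1) · k objects total. Threshold: n = (r − 1) · k + 1. With r = 13 and k = 22: n = 12 · 22 + 1 = 264 + 1 = 265. For n = 264 = 12 · 22, we can put exactly 12 objects in every box, avoiding 13 in any single one — so 265 is tight.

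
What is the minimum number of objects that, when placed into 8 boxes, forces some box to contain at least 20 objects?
n = (20 − 1)·8 + 1 = 153

By the generalised pigeonhole principle, to guarantee some box contains ≥ r objects we need more than (r − 1) · k objects total. Threshold: n = (r − 1) · k + 1. With r = 20 and k = 8: n = 19 · 8 + 1 = 152 + 1 = 153. For n = 152 = 19 · 8, we can put exactly 19 objects in every box, avoiding 20 in any single one — so 153 is tight.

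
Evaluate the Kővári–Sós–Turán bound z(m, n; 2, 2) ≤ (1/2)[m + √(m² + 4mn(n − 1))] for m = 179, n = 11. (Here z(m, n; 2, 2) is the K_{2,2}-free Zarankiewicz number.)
z(179, 11; 2, 2) ≤ (1/2)[179 + √(179² + 4·179·11·10)] = (1/2)[179 + √110801] = 255.9339

Kővári–Sós–Turán: let r_1, ..., r_179 be the row sums and z = Σ r_i the total number of 1s. Each pair of columns can share at most one row with both entries 1 (else a 2×2 all-ones block appears), so Σ_i C(r_i, 2) ≤ C(11, 2) = 55. By convexity Σ_i C(r_i, 2) ≥ 179·C(z/179, 2) = z(z − 179)/(2·179), giving z² − 179z − 179·11·10 ≤ 0 and hence z ≤ (1/2)[179 + √(32041 + 4·19690)] = (1/2)[179 + √110801] ≈ (1/2)(179 + 332.8678) = 255.9339.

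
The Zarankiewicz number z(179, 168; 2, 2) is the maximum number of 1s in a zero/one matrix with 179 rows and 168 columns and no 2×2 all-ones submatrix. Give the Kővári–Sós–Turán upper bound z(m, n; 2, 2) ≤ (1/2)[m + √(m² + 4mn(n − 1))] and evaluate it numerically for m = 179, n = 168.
z(179, 168; 2, 2) ≤ (1/2)[179 + √(179² + 4·179·168·167)] = (1/2)[179 + √20120137] = 2332.2738

Kővári–Sós–Turán: let r_1, ..., r_179 be the row sums and z = Σ r_i the total number of 1s. Each pair of columns can share at most one row with both entries 1 (else a 2×2 all-ones block appears), so Σ_i C(r_i, 2) ≤ C(168, 2) = 14028. By convexity Σ_i C(r_i, 2) ≥ 179·C(z/179, 2) = z(z − 179)/(2·179), giving z² − 179z − 179·168·167 ≤ 0 and hence z ≤ (1/2)[179 + √(32041 + 4·5022024)] = (1/2)[179 + √20120137] ≈ (1/2)(179 + 4485.5476) = 2332.2738.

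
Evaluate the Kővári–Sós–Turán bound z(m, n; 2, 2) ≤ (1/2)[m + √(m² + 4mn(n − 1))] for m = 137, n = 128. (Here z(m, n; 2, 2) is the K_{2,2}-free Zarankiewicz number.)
z(137, 128; 2, 2) ≤ (1/2)[137 + √(137² + 4·137·128·127)] = (1/2)[137 + √8927057] = 1562.4091

Kővári–Sós–Turán: let r_1, ..., r_137 be the row sums and z = Σ r_i the total number of 1s. Each pair of columns can share at most one row with both entries 1 (else a 2×2 all-ones block appears), so Σ_i C(r_i, 2) ≤ C(128, 2) = 8128. By convexity Σ_i C(r_i, 2) ≥ 137·C(z/137, 2) = z(z − 137)/(2·137), giving z² − 137z − 137·128·127 ≤ 0 and hence z ≤ (1/2)[137 + √(18769 + 4·2227072)] = (1/2)[137 + √8927057] ≈ (1/2)(137 + 2987.8181) = 1562.4091.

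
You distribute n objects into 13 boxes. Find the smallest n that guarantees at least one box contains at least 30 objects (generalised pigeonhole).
n = (30 − 1)·13 + 1 = 378

By the generalised pigeonhole principle, to guarantee some box contains ≥ r objects we need more than (r − 1) · k objects total. Threshold: n = (r − 1) · k + 1. With r = 30 and k = 13: n = 29 · 13 + 1 = 377 + 1 = 378. For n = 377 = 29 · 13, we can put exactly 29 objects in every box, avoiding 30 in any single one — so 378 is tight.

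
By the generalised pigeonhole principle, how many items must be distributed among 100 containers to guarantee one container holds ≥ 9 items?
n = (9 − 1)·100 + 1 = 801

By the generalised pigeonhole principle, to guarantee some box contains ≥ r objects we need more than (r − 1) · k objects total. Threshold: n = (r − 1) · k + 1. With r = 9 and k = 100: n = 8 · 100 + 1 = 800 + 1 = 801. For n = 800 = 8 · 100, we can put exactly 8 objects in every box, avoiding 9 in any single one — so 801 is tight.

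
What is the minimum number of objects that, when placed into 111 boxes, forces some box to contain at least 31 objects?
n = (31 − 1)·111 + 1 = 3331

By the generalised pigeonhole principle, to guarantee some box contains ≥ r objects we need more than (r − 1) · k objects total. Threshold: n = (r − 1) · k + 1. With r = 31 and k = 111: n = 30 · 111 + 1 = 3330 + 1 = 3331. For n = 3330 = 30 · 111, we can put exactly 30 objects in every box, avoiding 31 in any single one — so 3331 is tight.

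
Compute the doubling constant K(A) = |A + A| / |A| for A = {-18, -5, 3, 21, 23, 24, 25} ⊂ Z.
K = |A + A| / |A| = 25/7

Enumerate A + A = {a + b : a, b ∈ A}. With |A| = 7, there are |A|^2 = 49 ordered sum pairs; collecting distinct values, A + A = {-36, -23, -15, -10, -2, 3, 5, 6, 7, 16, 18, 19, 20, 24, 26, 27, 28, 42, 44, 45, 46, 47, 48, 49, 50}, so |A + A| = 25. Thus K = 25/7. For comparison, the minimum possible |A + A| over all 7-element sets is 2·7 − 1 = 13 (so min K = 13/7), attained only by arithmetic progressions.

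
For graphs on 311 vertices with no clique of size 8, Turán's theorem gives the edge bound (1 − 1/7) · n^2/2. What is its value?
Turán density bound = (6/7) · 311^2/2 = 290163/7 ≈ 41451.8571

Turán's theorem: ex(n, K_{r+1}) is achieved by the complete r-partite Turán graph T(n, r) with parts as balanced as possible, and is at most (1 − 1/r) · n^2/2. For r = 7, n = 311: the density bound is (6/7) · 96721/2 = 290163/7 ≈ 41451.8571. The integer-valued extremum is e(T(311, 7)) = 41451, which is strictly less than the density bound 290163/7 since 7 ∤ 311 (the parts of T(311, 7) cannot all be equal).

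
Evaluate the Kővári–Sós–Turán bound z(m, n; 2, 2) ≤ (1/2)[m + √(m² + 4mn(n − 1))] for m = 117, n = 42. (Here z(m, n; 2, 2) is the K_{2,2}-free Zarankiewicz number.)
z(117, 42; 2, 2) ≤ (1/2)[117 + √(117² + 4·117·42·41)] = (1/2)[117 + √819585] = 511.1547

Kővári–Sós–Turán: let r_1, ..., r_117 be the row sums and z = Σ r_i the total number of 1s. Each pair of columns can share at most one row with both entries 1 (else a 2×2 all-ones block appears), so Σ_i C(r_i, 2) ≤ C(42, 2) = 861. By convexity Σ_i C(r_i, 2) ≥ 117·C(z/117, 2) = z(z − 117)/(2·117), giving z² − 117z − 117·42·41 ≤ 0 and hence z ≤ (1/2)[117 + √(13689 + 4·201474)] = (1/2)[117 + √819585] ≈ (1/2)(117 + 905.3093) = 511.1547.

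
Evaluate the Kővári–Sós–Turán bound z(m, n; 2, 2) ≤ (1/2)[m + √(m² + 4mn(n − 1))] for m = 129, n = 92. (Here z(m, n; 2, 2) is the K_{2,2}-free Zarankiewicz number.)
z(129, 92; 2, 2) ≤ (1/2)[129 + √(129² + 4·129·92·91)] = (1/2)[129 + √4336593] = 1105.7244

Kővári–Sós–Turán: let r_1, ..., r_129 be the row sums and z = Σ r_i the total number of 1s. Each pair of columns can share at most one row with both entries 1 (else a 2×2 all-ones block appears), so Σ_i C(r_i, 2) ≤ C(92, 2) = 4186. By convexity Σ_i C(r_i, 2) ≥ 129·C(z/129, 2) = z(z − 129)/(2·129), giving z² − 129z − 129·92·91 ≤ 0 and hence z ≤ (1/2)[129 + √(16641 + 4·1079988)] = (1/2)[129 + √4336593] ≈ (1/2)(129 + 2082.4488) = 1105.7244.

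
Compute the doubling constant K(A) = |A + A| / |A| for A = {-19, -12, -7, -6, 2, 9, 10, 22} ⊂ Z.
K = |A + A| / |A| = 32/8 = 4

Enumerate A + A = {a + b : a, b ∈ A}. With |A| = 8, there are |A|^2 = 64 ordered sum pairs; collecting distinct values, A + A = {-38, -31, -26, -25, -24, -19, -18, -17, -14, -13, -12, -10, -9, -5, -4, -3, -2, 2, 3, 4, 10, 11, 12, 15, 16, 18, 19, 20, 24, 31, 32, 44}, so |A + A| = 32. Thus K = 32/8 = 4. For comparison, the minimum possible |A + A| over all 8-element sets is 2·8 − 1 = 15 (so min K = 15/8), attained only by arithmetic progressions.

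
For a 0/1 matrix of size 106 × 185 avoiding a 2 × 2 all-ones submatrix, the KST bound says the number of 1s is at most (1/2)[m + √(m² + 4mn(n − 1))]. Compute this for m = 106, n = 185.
z(106, 185; 2, 2) ≤ (1/2)[106 + √(106² + 4·106·185·184)] = (1/2)[106 + √14444196] = 1953.276

Kővári–Sós–Turán: let r_1, ..., r_106 be the row sums and z = Σ r_i the total number of 1s. Each pair of columns can share at most one row with both entries 1 (else a 2×2 all-ones block appears), so Σ_i C(r_i, 2) ≤ C(185, 2) = 17020. By convexity Σ_i C(r_i, 2) ≥ 106·C(z/106, 2) = z(z − 106)/(2·106), giving z² − 106z − 106·185·184 ≤ 0 and hence z ≤ (1/2)[106 + √(11236 + 4·3608240)] = (1/2)[106 + √14444196] ≈ (1/2)(106 + 3800.5521) = 1953.276.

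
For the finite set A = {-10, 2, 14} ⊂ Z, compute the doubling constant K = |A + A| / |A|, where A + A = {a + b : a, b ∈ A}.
K = |A + A| / |A| = 5/3

Enumerate A + A = {a + b : a, b ∈ A}. With |A| = 3, there are |A|^2 = 9 ordered sum pairs; collecting distinct values, A + A = {-20, -8, 4, 16, 28}, so |A + A| = 5. Thus K = 5/3. Here |A + A| = 2|A| − 1 = 5, the minimum possible — so K = 5/3 is minimal, which holds iff A is an arithmetic progression.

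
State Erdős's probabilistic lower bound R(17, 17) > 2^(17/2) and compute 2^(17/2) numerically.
2^(17/2) = 362.0387; so R(17, 17) > 362.0387

Colour each edge of K_n uniformly at random with red/blue. The expected number of monochromatic K_17 is C(n, 17) · 2 · 2^(−C(17,2)). If C(n, 17) · 2^(1 − C(17,2)) < 1, then with positive probability no monochromatic K_17 exists, so R(17, 17) > n. The standard estimate C(n, 17) ≤ n^17/17! shows this inequality holds whenever n ≤ 2^(17/2) (since 17! · 2^(C(17,2) − 1) > 2^(17^2/2) ≥ n^17). Hence R(17, 17) > 2^(17/2) = 362.0387.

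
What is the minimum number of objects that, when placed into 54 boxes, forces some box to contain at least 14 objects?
n = (14 − 1)·54 + 1 = 703

By the generalised pigeonhole principle, to guarantee some box contains ≥ r objects we need more than (r − 1) · k objects total. Threshold: n = (r − 1) · k + 1. With r = 14 and k = 54: n = 13 · 54 + 1 = 702 + 1 = 703. For n = 702 = 13 · 54, we can put exactly 13 objects in every box, avoiding 14 in any single one — so 703 is tight.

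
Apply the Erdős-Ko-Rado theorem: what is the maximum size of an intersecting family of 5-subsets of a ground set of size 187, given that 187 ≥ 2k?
max |F| = C(186, 4) = 48277230

The Erdős-Ko-Rado theorem states: for n ≥ 2k, an intersecting family of k-subsets of an n-element set has size at most C(n − 1, k − 1), with equality for 'star' families {A ⊆ [n] : |A| = k, i ∈ A} (fix an element i). For n = 187, k = 5: C(186, 4) = 48277230.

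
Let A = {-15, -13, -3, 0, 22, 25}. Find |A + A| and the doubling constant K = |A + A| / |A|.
K = |A + A| / |A| = 20/6 = 10/3

Enumerate A + A = {a + b : a, b ∈ A}. With |A| = 6, there are |A|^2 = 36 ordered sum pairs; collecting distinct values, A + A = {-30, -28, -26, -18, -16, -15, -13, -6, -3, 0, 7, 9, 10, 12, 19, 22, 25, 44, 47, 50}, so |A + A| = 20. Thus K = 20/6 = 10/3. For comparison, the minimum possible |A + A| over all 6-element sets is 2·6 − 1 = 11 (so min K = 11/6), attained only by arithmetic progressions.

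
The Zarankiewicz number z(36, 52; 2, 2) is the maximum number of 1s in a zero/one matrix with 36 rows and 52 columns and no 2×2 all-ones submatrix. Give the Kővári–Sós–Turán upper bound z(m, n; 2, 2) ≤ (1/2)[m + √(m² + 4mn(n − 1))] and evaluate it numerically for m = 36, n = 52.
z(36, 52; 2, 2) ≤ (1/2)[36 + √(36² + 4·36·52·51)] = (1/2)[36 + √383184] = 327.5093

Kővári–Sós–Turán: let r_1, ..., r_36 be the row sums and z = Σ r_i the total number of 1s. Each pair of columns can share at most one row with both entries 1 (else a 2×2 all-ones block appears), so Σ_i C(r_i, 2) ≤ C(52, 2) = 1326. By convexity Σ_i C(r_i, 2) ≥ 36·C(z/36, 2) = z(z − 36)/(2·36), giving z² − 36z − 36·52·51 ≤ 0 and hence z ≤ (1/2)[36 + √(1296 + 4·95472)] = (1/2)[36 + √383184] ≈ (1/2)(36 + 619.0186) = 327.5093.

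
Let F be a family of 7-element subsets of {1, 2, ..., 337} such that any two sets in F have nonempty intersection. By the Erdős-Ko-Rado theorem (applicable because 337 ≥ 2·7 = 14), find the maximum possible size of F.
max |F| = C(336, 6) = 1910769787752

The Erdős-Ko-Rado theorem states: for n ≥ 2k, an intersecting family of k-subsets of an n-element set has size at most C(n − 1, k − 1), with equality for 'star' families {A ⊆ [n] : |A| = k, i ∈ A} (fix an element i). For n = 337, k = 7: C(336, 6) = 1910769787752.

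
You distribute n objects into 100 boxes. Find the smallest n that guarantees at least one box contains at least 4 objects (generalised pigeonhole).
n = (4 − 1)·100 + 1 = 301

By the generalised pigeonhole principle, to guarantee some box contains ≥ r objects we need more than (r − 1) · k objects total. Threshold: n = (r − 1) · k + 1. With r = 4 and k = 100: n = 3 · 100 + 1 = 300 + 1 = 301. For n = 300 = 3 · 100, we can put exactly 3 objects in every box, avoiding 4 in any single one — so 301 is tight.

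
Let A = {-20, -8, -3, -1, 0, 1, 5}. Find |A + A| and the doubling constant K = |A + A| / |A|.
K = |A + A| / |A| = 24/7

Enumerate A + A = {a + b : a, b ∈ A}. With |A| = 7, there are |A|^2 = 49 ordered sum pairs; collecting distinct values, A + A = {-40, -28, -23, -21, -20, -19, -16, -15, -11, -9, -8, -7, -6, -4, -3, -2, -1, 0, 1, 2, 4, 5, 6, 10}, so |A + A| = 24. Thus K = 24/7. For comparison, the minimum possible |A + A| over all 7-element sets is 2·7 − 1 = 13 (so min K = 13/7), attained only by arithmetic progressions.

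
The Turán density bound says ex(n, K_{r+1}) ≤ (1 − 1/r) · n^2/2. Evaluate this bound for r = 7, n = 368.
Turán density bound = (6/7) · 368^2/2 = 406272/7 ≈ 58038.8571

Turán's theorem: ex(n, K_{r+1}) is achieved by the complete r-partite Turán graph T(n, r) with parts as balanced as possible, and is at most (1 − 1/r) · n^2/2. For r = 7, n = 368: the density bound is (6/7) · 135424/2 = 406272/7 ≈ 58038.8571. The integer-valued extremum is e(T(368, 7)) = 58038, which is strictly less than the density bound 406272/7 since 7 ∤ 368 (the parts of T(368, 7) cannot all be equal).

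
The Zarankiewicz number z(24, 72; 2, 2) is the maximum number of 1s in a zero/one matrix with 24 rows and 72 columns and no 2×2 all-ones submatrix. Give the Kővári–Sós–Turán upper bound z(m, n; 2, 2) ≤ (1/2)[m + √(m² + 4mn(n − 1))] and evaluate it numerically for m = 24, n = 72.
z(24, 72; 2, 2) ≤ (1/2)[24 + √(24² + 4·24·72·71)] = (1/2)[24 + √491328] = 362.474

Kővári–Sós–Turán: let r_1, ..., r_24 be the row sums and z = Σ r_i the total number of 1s. Each pair of columns can share at most one row with both entries 1 (else a 2×2 all-ones block appears), so Σ_i C(r_i, 2) ≤ C(72, 2) = 2556. By convexity Σ_i C(r_i, 2) ≥ 24·C(z/24, 2) = z(z − 24)/(2·24), giving z² − 24z − 24·72·71 ≤ 0 and hence z ≤ (1/2)[24 + √(576 + 4·122688)] = (1/2)[24 + √491328] ≈ (1/2)(24 + 700.9479) = 362.474.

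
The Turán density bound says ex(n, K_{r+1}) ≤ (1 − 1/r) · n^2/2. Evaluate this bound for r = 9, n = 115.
Turán density bound = (8/9) · 115^2/2 = 52900/9 ≈ 5877.7778

Turán's theorem: ex(n, K_{r+1}) is achieved by the complete r-partite Turán graph T(n, r) with parts as balanced as possible, and is at most (1 − 1/r) · n^2/2. For r = 9, n = 115: the density bound is (8/9) · 13225/2 = 52900/9 ≈ 5877.7778. The integer-valued extremum is e(T(115, 9)) = 5877, which is strictly less than the density bound 52900/9 since 9 ∤ 115 (the parts of T(115, 9) cannot all be equal).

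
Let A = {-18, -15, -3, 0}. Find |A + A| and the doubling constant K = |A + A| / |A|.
K = |A + A| / |A| = 9/4

Enumerate A + A = {a + b : a, b ∈ A}. With |A| = 4, there are |A|^2 = 16 ordered sum pairs; collecting distinct values, A + A = {-36, -33, -30, -21, -18, -15, -6, -3, 0}, so |A + A| = 9. Thus K = 9/4. For comparison, the minimum possible |A + A| over all 4-element sets is 2·4 − 1 = 7 (so min K = 7/4), attained only by arithmetic progressions.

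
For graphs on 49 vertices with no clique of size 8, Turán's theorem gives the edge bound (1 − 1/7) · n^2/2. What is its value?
Turán density bound = (6/7) · 49^2/2 = 1029

Turán's theorem: ex(n, K_{r+1}) is achieved by the complete r-partite Turán graph T(n, r) with parts as balanced as possible, and is at most (1 − 1/r) · n^2/2. For r = 7, n = 49: the density bound is (6/7) · 2401/2 = 1029. Since 7 ∣ 49, the Turán graph T(49, 7) has parts of equal size 7, and its edge count e(T(49, 7)) = 1029 attains the density bound exactly.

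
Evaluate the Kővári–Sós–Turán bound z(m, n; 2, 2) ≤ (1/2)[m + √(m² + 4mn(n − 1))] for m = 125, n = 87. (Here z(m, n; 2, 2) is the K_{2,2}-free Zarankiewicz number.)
z(125, 87; 2, 2) ≤ (1/2)[125 + √(125² + 4·125·87·86)] = (1/2)[125 + √3756625] = 1031.6007

Kővári–Sós–Turán: let r_1, ..., r_125 be the row sums and z = Σ r_i the total number of 1s. Each pair of columns can share at most one row with both entries 1 (else a 2×2 all-ones block appears), so Σ_i C(r_i, 2) ≤ C(87, 2) = 3741. By convexity Σ_i C(r_i, 2) ≥ 125·C(z/125, 2) = z(z − 125)/(2·125), giving z² − 125z − 125·87·86 ≤ 0 and hence z ≤ (1/2)[125 + √(15625 + 4·935250)] = (1/2)[125 + √3756625] ≈ (1/2)(125 + 1938.2015) = 1031.6007.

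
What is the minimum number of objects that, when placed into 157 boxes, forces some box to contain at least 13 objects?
n = (13 − 1)·157 + 1 = 1885

By the generalised pigeonhole principle, to guarantee some box contains ≥ r objects we need more than (r − 1) · k objects total. Threshold: n = (r − 1) · k + 1. With r = 13 and k = 157: n = 12 · 157 + 1 = 1884 + 1 = 1885. For n = 1884 = 12 · 157, we can put exactly 12 objects in every box, avoiding 13 in any single one — so 1885 is tight.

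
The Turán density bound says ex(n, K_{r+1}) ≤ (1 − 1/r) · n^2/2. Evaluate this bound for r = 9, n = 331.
Turán density bound = (8/9) · 331^2/2 = 438244/9 ≈ 48693.7778

Turán's theorem: ex(n, K_{r+1}) is achieved by the complete r-partite Turán graph T(n, r) with parts as balanced as possible, and is at most (1 − 1/r) · n^2/2. For r = 9, n = 331: the density bound is (8/9) · 109561/2 = 438244/9 ≈ 48693.7778. The integer-valued extremum is e(T(331, 9)) = 48693, which is strictly less than the density bound 438244/9 since 9 ∤ 331 (the parts of T(331, 9) cannot all be equal).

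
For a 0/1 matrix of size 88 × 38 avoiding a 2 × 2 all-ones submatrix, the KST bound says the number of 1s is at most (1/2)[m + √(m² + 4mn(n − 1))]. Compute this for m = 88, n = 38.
z(88, 38; 2, 2) ≤ (1/2)[88 + √(88² + 4·88·38·37)] = (1/2)[88 + √502656] = 398.4912

Kővári–Sós–Turán: let r_1, ..., r_88 be the row sums and z = Σ r_i the total number of 1s. Each pair of columns can share at most one row with both entries 1 (else a 2×2 all-ones block appears), so Σ_i C(r_i, 2) ≤ C(38, 2) = 703. By convexity Σ_i C(r_i, 2) ≥ 88·C(z/88, 2) = z(z − 88)/(2·88), giving z² − 88z − 88·38·37 ≤ 0 and hence z ≤ (1/2)[88 + √(7744 + 4·123728)] = (1/2)[88 + √502656] ≈ (1/2)(88 + 708.9824) = 398.4912.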